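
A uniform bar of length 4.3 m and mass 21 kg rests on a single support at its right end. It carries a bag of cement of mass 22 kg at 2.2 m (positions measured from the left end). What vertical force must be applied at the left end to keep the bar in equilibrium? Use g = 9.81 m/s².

Take moments about the right end.
Beam weight: 21 × 9.81 = 206 N down at 2.15 m → arm 2.15 m, τ = 206 × 2.15 = 442.9 N·m counterclockwise.
Bag of cement: 22 × 9.81 = 215.8 N down at 2.2 m → arm 2.1 m, τ = 215.8 × 2.1 = 453.2 N·m counterclockwise.
Net moment of the loads = 896.1 N·m counterclockwise.
The upward force F acts at the left end, arm 4.3 m, giving F × 4.3 clockwise.
Setting net torque to zero: F × 4.3 = 896.1 → F = 896.1 / 4.3 = 208 N.

F ≈ 208 N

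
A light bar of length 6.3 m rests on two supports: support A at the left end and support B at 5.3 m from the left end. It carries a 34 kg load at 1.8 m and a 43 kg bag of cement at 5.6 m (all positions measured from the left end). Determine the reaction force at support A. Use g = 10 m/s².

Choose support B as the axis so its reaction then has zero moment arm.
Load: 34 × 10 = 340 N down at 1.8 m → arm 3.5 m, τ = 340 × 3.5 = 1190 N·m counterclockwise.
Bag of cement: 43 × 10 = 430 N down at 5.6 m → arm 0.3 m, τ = 430 × 0.3 = 129 N·m clockwise.
Net load moment about support B = 1061 N·m counterclockwise.
Reaction R at support A is upward at 0 m, arm 5.3 m → moment R × 5.3 clockwise.
Balancing moments: R × 5.3 = 1061, giving R = 200 N.

R_A ≈ 200 N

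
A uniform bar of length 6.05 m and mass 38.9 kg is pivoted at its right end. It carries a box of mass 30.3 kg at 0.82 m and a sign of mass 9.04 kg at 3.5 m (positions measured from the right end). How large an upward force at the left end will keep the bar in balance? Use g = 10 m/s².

Take moments about the right end.
Beam weight: 38.9 × 10 = 389 N down at 3.025 m → arm 3.025 m, τ = 389 × 3.025 = 1177 N·m counterclockwise.
Box: 30.3 × 10 = 303 N down at 0.82 m → arm 0.82 m, τ = 303 × 0.82 = 248.5 N·m counterclockwise.
Sign: 9.04 × 10 = 90.4 N down at 3.5 m → arm 3.5 m, τ = 90.4 × 3.5 = 316.4 N·m counterclockwise.
Net moment of the loads = 1742 N·m counterclockwise.
The upward force F acts at the left end, arm 6.05 m, giving F × 6.05 clockwise.
Setting net torque to zero: F × 6.05 = 1742 → F = 1742 / 6.05 = 288 N.

F ≈ 288 N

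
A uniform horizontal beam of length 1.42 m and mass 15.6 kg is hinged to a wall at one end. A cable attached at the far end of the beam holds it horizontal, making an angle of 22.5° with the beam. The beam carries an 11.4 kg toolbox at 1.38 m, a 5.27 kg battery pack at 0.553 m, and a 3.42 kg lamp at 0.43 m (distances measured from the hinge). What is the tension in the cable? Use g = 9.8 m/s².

Take moments about the hinge.
Beam weight: 15.6 × 9.8 = 152.9 N down at 0.71 m → arm 0.71 m, τ = 152.9 × 0.71 = 108.6 N·m clockwise.
Toolbox: 11.4 × 9.8 = 111.7 N down at 1.38 m → arm 1.38 m, τ = 111.7 × 1.38 = 154.1 N·m clockwise.
Battery pack: 5.27 × 9.8 = 51.65 N down at 0.553 m → arm 0.553 m, τ = 51.65 × 0.553 = 28.56 N·m clockwise.
Lamp: 3.42 × 9.8 = 33.52 N down at 0.43 m → arm 0.43 m, τ = 33.52 × 0.43 = 14.41 N·m clockwise.
Total clockwise load moment = 305.7 N·m.
The cable tension T acts at 1.42 m; only its component perpendicular to the beam, T sinθ, produces torque. sin 22.5° = 0.3827.
For rotational equilibrium, T × 1.42 × 0.3827 = 305.7, so T = 305.7 / 0.5434 = 563 N.

T ≈ 563 N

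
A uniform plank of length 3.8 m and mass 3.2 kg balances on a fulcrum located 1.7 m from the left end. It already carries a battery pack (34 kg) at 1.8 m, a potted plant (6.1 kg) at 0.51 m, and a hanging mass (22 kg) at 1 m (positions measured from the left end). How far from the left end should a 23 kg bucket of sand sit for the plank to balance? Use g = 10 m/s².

Choose the fulcrum (at 1.7 m from the left end) as the axis so the support reaction has zero arm there.
Beam weight: 3.2 × 10 = 32 N down at 1.9 m → arm 0.2 m, τ = 32 × 0.2 = 6.4 N·m clockwise.
Battery pack: 34 × 10 = 340 N down at 1.8 m → arm 0.1 m, τ = 340 × 0.1 = 34 N·m clockwise.
Potted plant: 6.1 × 10 = 61 N down at 0.51 m → arm 1.19 m, τ = 61 × 1.19 = 72.59 N·m counterclockwise.
Hanging mass: 22 × 10 = 220 N down at 1 m → arm 0.7 m, τ = 220 × 0.7 = 154 N·m counterclockwise.
Net moment of existing loads = 186.2 N·m counterclockwise.
The bucket of sand weighs 23 × 10 = 230 N and must supply an equal clockwise moment, so its lever arm about the fulcrum is 186.2 / 230 = 0.81 m.
That puts it at 1.7 + 0.81 = 2.51 m from the left end.

x ≈ 2.51 m from the left end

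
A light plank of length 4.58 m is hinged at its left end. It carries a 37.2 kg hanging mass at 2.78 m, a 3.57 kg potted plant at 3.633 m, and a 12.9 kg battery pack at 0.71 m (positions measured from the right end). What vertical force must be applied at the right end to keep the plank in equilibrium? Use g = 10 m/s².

Take moments about the left end.
Hanging mass: 37.2 × 10 = 372 N down at 2.78 m → arm 1.8 m, τ = 372 × 1.8 = 669.6 N·m clockwise.
Potted plant: 3.57 × 10 = 35.7 N down at 3.633 m → arm 0.947 m, τ = 35.7 × 0.947 = 33.81 N·m clockwise.
Battery pack: 12.9 × 10 = 129 N down at 0.71 m → arm 3.87 m, τ = 129 × 3.87 = 499.2 N·m clockwise.
Net moment of the loads = 1203 N·m clockwise.
The upward force F acts at the right end, arm 4.58 m, giving F × 4.58 counterclockwise.
Balancing moments: F × 4.58 = 1203, giving F = 1203 / 4.58 = 263 N.

F ≈ 263 N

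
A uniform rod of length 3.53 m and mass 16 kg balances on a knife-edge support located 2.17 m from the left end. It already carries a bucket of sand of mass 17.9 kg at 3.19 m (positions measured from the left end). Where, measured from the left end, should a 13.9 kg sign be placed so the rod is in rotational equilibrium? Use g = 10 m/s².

x ≈ 1.32 m from the left end

About the knife-edge support (at 2.17 m from the left end):
Beam weight: 16 × 10 = 160 N down at 1.765 m → arm 0.405 m, τ = 160 × 0.405 = 64.8 N·m counterclockwise.
Bucket of sand: 17.9 × 10 = 179 N down at 3.19 m → arm 1.02 m, τ = 179 × 1.02 = 182.6 N·m clockwise.
Net moment of existing loads = 117.8 N·m clockwise.
The sign weighs 13.9 × 10 = 139 N and must supply an equal counterclockwise moment, so its lever arm about the knife-edge support is 117.8 / 139 = 0.847 m.
That puts it at 2.17 − 0.847 = 1.32 m from the left end.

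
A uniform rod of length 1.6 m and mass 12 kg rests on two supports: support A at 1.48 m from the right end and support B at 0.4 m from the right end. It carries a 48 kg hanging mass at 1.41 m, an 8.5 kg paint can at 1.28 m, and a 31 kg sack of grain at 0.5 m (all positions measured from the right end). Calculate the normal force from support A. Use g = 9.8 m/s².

R_A ≈ 579 N

Sum moments about support B (its reaction then has zero moment arm).
Beam weight: 12 × 9.8 = 117.6 N down at 0.8 m → arm 0.4 m, τ = 117.6 × 0.4 = 47.04 N·m counterclockwise.
Hanging mass: 48 × 9.8 = 470.4 N down at 1.41 m → arm 1.01 m, τ = 470.4 × 1.01 = 475.1 N·m counterclockwise.
Paint can: 8.5 × 9.8 = 83.3 N down at 1.28 m → arm 0.88 m, τ = 83.3 × 0.88 = 73.3 N·m counterclockwise.
Sack of grain: 31 × 9.8 = 303.8 N down at 0.5 m → arm 0.1 m, τ = 303.8 × 0.1 = 30.38 N·m counterclockwise.
Net load moment about support B = 625.8 N·m counterclockwise.
Reaction R at support A is upward at 1.48 m, arm 1.08 m → moment R × 1.08 clockwise.
Στ = 0 ⇒ R × 1.08 = 625.8 ⇒ R = 579 N.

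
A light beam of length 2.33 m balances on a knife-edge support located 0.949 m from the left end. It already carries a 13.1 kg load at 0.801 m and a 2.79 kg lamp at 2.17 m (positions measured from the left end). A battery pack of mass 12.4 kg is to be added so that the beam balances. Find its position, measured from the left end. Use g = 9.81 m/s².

x ≈ 0.831 m from the left end

Sum moments about the knife-edge support (at 0.949 m from the left end) (the support reaction has zero arm there).
Load: 13.1 × 9.81 = 128.5 N down at 0.801 m → arm 0.148 m, τ = 128.5 × 0.148 = 19.02 N·m counterclockwise.
Lamp: 2.79 × 9.81 = 27.37 N down at 2.17 m → arm 1.221 m, τ = 27.37 × 1.221 = 33.42 N·m clockwise.
Net moment of existing loads = 14.4 N·m clockwise.
The battery pack weighs 12.4 × 9.81 = 121.6 N and must supply an equal counterclockwise moment, so its lever arm about the knife-edge support is 14.4 / 121.6 = 0.118 m.
That puts it at 0.949 − 0.118 = 0.831 m from the left end.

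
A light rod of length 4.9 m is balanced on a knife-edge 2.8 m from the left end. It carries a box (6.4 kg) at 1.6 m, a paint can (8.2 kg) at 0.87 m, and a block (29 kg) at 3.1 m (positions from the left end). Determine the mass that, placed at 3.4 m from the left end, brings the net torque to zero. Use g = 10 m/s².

Sum moments about the knife-edge (at 2.8 m from the left end) (the support reaction has zero arm there).
Box: 6.4 × 10 = 64 N down at 1.6 m → arm 1.2 m, τ = 64 × 1.2 = 76.8 N·m counterclockwise.
Paint can: 8.2 × 10 = 82 N down at 0.87 m → arm 1.93 m, τ = 82 × 1.93 = 158.3 N·m counterclockwise.
Block: 29 × 10 = 290 N down at 3.1 m → arm 0.3 m, τ = 290 × 0.3 = 87 N·m clockwise.
Net moment of known loads = 148.1 N·m counterclockwise.
An unknown mass m at 3.4 m has arm 0.6 m; its moment is m·g·0.6 clockwise.
For rotational equilibrium, m × 10 × 0.6 = 148.1, so m = 148.1 / (10 × 0.6) = 24.7 kg.

m ≈ 24.7 kg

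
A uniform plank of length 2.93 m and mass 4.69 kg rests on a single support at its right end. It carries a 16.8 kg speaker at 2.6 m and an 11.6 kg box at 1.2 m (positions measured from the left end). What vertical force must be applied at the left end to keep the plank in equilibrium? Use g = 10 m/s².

Taking torques about the right end:
Beam weight: 4.69 × 10 = 46.9 N down at 1.465 m → arm 1.465 m, τ = 46.9 × 1.465 = 68.71 N·m counterclockwise.
Speaker: 16.8 × 10 = 168 N down at 2.6 m → arm 0.33 m, τ = 168 × 0.33 = 55.44 N·m counterclockwise.
Box: 11.6 × 10 = 116 N down at 1.2 m → arm 1.73 m, τ = 116 × 1.73 = 200.7 N·m counterclockwise.
Net moment of the loads = 324.8 N·m counterclockwise.
The upward force F acts at the left end, arm 2.93 m, giving F × 2.93 clockwise.
Balancing moments: F × 2.93 = 324.8, giving F = 324.8 / 2.93 = 111 N.

F ≈ 111 N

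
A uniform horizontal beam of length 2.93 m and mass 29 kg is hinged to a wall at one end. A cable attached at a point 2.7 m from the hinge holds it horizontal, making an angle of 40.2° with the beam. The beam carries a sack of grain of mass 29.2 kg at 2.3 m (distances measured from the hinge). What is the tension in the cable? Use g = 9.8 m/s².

T ≈ 617 N

Taking torques about the hinge:
Beam weight: 29 × 9.8 = 284.2 N down at 1.465 m → arm 1.465 m, τ = 284.2 × 1.465 = 416.4 N·m clockwise.
Sack of grain: 29.2 × 9.8 = 286.2 N down at 2.3 m → arm 2.3 m, τ = 286.2 × 2.3 = 658.3 N·m clockwise.
Total clockwise load moment = 1075 N·m.
The cable tension T acts at 2.7 m; only its component perpendicular to the beam, T sinθ, produces torque. sin 40.2° = 0.6455.
Στ = 0 ⇒ T × 2.7 × 0.6455 = 1075 ⇒ T = 1075 / 1.743 = 617 N.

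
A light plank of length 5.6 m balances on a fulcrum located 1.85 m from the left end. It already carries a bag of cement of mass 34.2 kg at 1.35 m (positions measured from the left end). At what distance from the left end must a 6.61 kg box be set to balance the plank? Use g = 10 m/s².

Take moments about the fulcrum (at 1.85 m from the left end).
Bag of cement: 34.2 × 10 = 342 N down at 1.35 m → arm 0.5 m, τ = 342 × 0.5 = 171 N·m counterclockwise.
Net moment of existing loads = 171 N·m counterclockwise.
The box weighs 6.61 × 10 = 66.1 N and must supply an equal clockwise moment, so its lever arm about the fulcrum is 171 / 66.1 = 2.59 m.
That puts it at 1.85 + 2.59 = 4.44 m from the left end.

x ≈ 4.44 m from the left end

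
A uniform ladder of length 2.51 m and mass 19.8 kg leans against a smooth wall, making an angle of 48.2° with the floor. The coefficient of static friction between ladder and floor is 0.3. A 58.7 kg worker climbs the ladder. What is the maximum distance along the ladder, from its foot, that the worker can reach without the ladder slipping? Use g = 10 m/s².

Sum moments about the foot of the ladder (the floor normal and friction both act there and drop out).
Ladder weight 19.8×10 = 198 N acts at 1.255 m along the ladder; its horizontal arm is 1.255·cos48.2° = 0.8365 m → τ = 165.6 N·m clockwise.
Worker weight 58.7×10 = 587 N at distance d → arm d·cos48.2° → τ = 587·d·0.6665 clockwise.
Wall normal N at the top has arm L sinθ = 1.871 m counterclockwise, so Στ = 0 gives N·1.871 = 165.6 + 391.2·d.
ΣFy = 0 ⇒ N_floor = 785 N, so the maximum friction is μ_s·N_floor = 0.3×785 = 235.5 N. ΣFx = 0 ⇒ N_wall = f, so at the slipping point N = 235.5 N.
Substituting: 235.5×1.871 = 165.6 + 391.2·d ⇒ d = (440.6 − 165.6) / 391.2 = 0.703 m.

d ≈ 0.703 m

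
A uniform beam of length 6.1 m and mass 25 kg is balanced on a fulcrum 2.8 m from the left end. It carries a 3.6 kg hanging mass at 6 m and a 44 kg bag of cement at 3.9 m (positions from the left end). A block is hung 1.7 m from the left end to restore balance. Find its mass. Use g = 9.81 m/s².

m ≈ 60.2 kg

Take moments about the fulcrum (at 2.8 m from the left end).
Beam weight: 25 × 9.81 = 245.2 N down at 3.05 m → arm 0.25 m, τ = 245.2 × 0.25 = 61.3 N·m clockwise.
Hanging mass: 3.6 × 9.81 = 35.32 N down at 6 m → arm 3.2 m, τ = 35.32 × 3.2 = 113 N·m clockwise.
Bag of cement: 44 × 9.81 = 431.6 N down at 3.9 m → arm 1.1 m, τ = 431.6 × 1.1 = 474.8 N·m clockwise.
Net moment of known loads = 649.1 N·m clockwise.
An unknown mass m at 1.7 m has arm 1.1 m; its moment is m·g·1.1 counterclockwise.
Balancing moments: m × 9.81 × 1.1 = 649.1, giving m = 649.1 / (9.81 × 1.1) = 60.2 kg.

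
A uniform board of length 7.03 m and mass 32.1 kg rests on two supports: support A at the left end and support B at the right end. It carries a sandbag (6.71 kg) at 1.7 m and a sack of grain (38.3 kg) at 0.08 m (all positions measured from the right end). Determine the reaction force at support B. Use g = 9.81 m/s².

Sum moments about support A (its reaction then has zero moment arm).
Beam weight: 32.1 × 9.81 = 314.9 N down at 3.515 m → arm 3.515 m, τ = 314.9 × 3.515 = 1107 N·m clockwise.
Sandbag: 6.71 × 9.81 = 65.83 N down at 1.7 m → arm 5.33 m, τ = 65.83 × 5.33 = 350.9 N·m clockwise.
Sack of grain: 38.3 × 9.81 = 375.7 N down at 0.08 m → arm 6.95 m, τ = 375.7 × 6.95 = 2611 N·m clockwise.
Net load moment about support A = 4069 N·m clockwise.
Reaction R at support B is upward at 0 m, arm 7.03 m → moment R × 7.03 counterclockwise.
Balancing moments: R × 7.03 = 4069, giving R = 579 N.

R_B ≈ 579 N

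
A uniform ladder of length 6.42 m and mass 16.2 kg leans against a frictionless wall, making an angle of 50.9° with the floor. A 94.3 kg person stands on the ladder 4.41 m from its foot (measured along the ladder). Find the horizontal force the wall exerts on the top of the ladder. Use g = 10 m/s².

Take moments about the foot of the ladder.
Ladder weight 16.2×10 = 162 N acts at 3.21 m along the ladder; its horizontal arm is 3.21·cos50.9° = 2.024 m → τ = 327.9 N·m clockwise.
Person: 94.3×10 = 943 N at 4.41 m → arm 2.781 m → τ = 2622 N·m clockwise.
Wall normal N acts horizontally at the top; its moment arm is the height L sinθ = 6.42·sin50.9° = 4.982 m, counterclockwise.
Balancing moments: N × 4.982 = 2950, giving N = 592 N.

N_wall ≈ 592 N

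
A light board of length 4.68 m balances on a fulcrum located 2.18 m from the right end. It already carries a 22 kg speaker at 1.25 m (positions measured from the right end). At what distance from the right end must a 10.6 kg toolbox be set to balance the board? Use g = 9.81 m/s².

x ≈ 4.11 m from the right end

About the fulcrum (at 2.18 m from the right end):
Speaker: 22 × 9.81 = 215.8 N down at 1.25 m → arm 0.93 m, τ = 215.8 × 0.93 = 200.7 N·m clockwise.
Net moment of existing loads = 200.7 N·m clockwise.
The toolbox weighs 10.6 × 9.81 = 104 N and must supply an equal counterclockwise moment, so its lever arm about the fulcrum is 200.7 / 104 = 1.93 m.
That puts it at 2.18 + 1.93 = 4.11 m from the right end.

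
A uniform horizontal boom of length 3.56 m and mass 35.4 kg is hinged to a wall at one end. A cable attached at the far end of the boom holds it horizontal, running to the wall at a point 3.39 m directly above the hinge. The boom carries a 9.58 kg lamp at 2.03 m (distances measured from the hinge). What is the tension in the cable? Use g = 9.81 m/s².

Choose the hinge as the axis so the unknown hinge reaction has zero arm there.
Beam weight: 35.4 × 9.81 = 347.3 N down at 1.78 m → arm 1.78 m, τ = 347.3 × 1.78 = 618.2 N·m clockwise.
Lamp: 9.58 × 9.81 = 93.98 N down at 2.03 m → arm 2.03 m, τ = 93.98 × 2.03 = 190.8 N·m clockwise.
Total clockwise load moment = 809 N·m.
The cable tension T acts at 3.56 m; only its component perpendicular to the boom, T sinθ, produces torque. sinθ = h/√(h²+d²) = 3.39/√(3.39²+3.56²) = 0.6896.
Setting net torque to zero: T × 3.56 × 0.6896 = 809 → T = 809 / 2.455 = 330 N.

T ≈ 330 N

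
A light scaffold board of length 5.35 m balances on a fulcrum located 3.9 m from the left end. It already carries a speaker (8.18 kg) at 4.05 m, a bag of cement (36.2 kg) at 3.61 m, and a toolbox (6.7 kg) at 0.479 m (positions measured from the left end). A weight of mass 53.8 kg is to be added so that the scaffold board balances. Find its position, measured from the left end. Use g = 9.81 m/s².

Taking torques about the fulcrum (at 3.9 m from the left end):
Speaker: 8.18 × 9.81 = 80.25 N down at 4.05 m → arm 0.15 m, τ = 80.25 × 0.15 = 12.04 N·m clockwise.
Bag of cement: 36.2 × 9.81 = 355.1 N down at 3.61 m → arm 0.29 m, τ = 355.1 × 0.29 = 103 N·m counterclockwise.
Toolbox: 6.7 × 9.81 = 65.73 N down at 0.479 m → arm 3.421 m, τ = 65.73 × 3.421 = 224.9 N·m counterclockwise.
Net moment of existing loads = 315.9 N·m counterclockwise.
The weight weighs 53.8 × 9.81 = 527.8 N and must supply an equal clockwise moment, so its lever arm about the fulcrum is 315.9 / 527.8 = 0.599 m.
That puts it at 3.9 + 0.599 = 4.5 m from the left end.

x ≈ 4.5 m from the left end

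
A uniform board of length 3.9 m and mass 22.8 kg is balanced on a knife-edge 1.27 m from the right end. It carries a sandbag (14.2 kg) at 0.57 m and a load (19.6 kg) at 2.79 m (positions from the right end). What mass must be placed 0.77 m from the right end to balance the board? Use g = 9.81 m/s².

m ≈ 70.7 kg

Sum moments about the knife-edge (at 1.27 m from the right end) (the support reaction has zero arm there).
Beam weight: 22.8 × 9.81 = 223.7 N down at 1.95 m → arm 0.68 m, τ = 223.7 × 0.68 = 152.1 N·m counterclockwise.
Sandbag: 14.2 × 9.81 = 139.3 N down at 0.57 m → arm 0.7 m, τ = 139.3 × 0.7 = 97.51 N·m clockwise.
Load: 19.6 × 9.81 = 192.3 N down at 2.79 m → arm 1.52 m, τ = 192.3 × 1.52 = 292.3 N·m counterclockwise.
Net moment of known loads = 346.9 N·m counterclockwise.
An unknown mass m at 0.77 m has arm 0.5 m; its moment is m·g·0.5 clockwise.
Στ = 0 ⇒ m × 9.81 × 0.5 = 346.9 ⇒ m = 346.9 / (9.81 × 0.5) = 70.7 kg.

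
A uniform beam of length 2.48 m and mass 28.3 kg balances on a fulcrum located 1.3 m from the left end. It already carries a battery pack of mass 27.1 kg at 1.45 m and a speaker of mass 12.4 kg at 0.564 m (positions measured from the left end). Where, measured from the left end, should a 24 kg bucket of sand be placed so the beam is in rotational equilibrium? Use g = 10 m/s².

Take moments about the fulcrum (at 1.3 m from the left end).
Beam weight: 28.3 × 10 = 283 N down at 1.24 m → arm 0.06 m, τ = 283 × 0.06 = 16.98 N·m counterclockwise.
Battery pack: 27.1 × 10 = 271 N down at 1.45 m → arm 0.15 m, τ = 271 × 0.15 = 40.65 N·m clockwise.
Speaker: 12.4 × 10 = 124 N down at 0.564 m → arm 0.736 m, τ = 124 × 0.736 = 91.26 N·m counterclockwise.
Net moment of existing loads = 67.59 N·m counterclockwise.
The bucket of sand weighs 24 × 10 = 240 N and must supply an equal clockwise moment, so its lever arm about the fulcrum is 67.59 / 240 = 0.282 m.
That puts it at 1.3 + 0.282 = 1.58 m from the left end.

x ≈ 1.58 m from the left end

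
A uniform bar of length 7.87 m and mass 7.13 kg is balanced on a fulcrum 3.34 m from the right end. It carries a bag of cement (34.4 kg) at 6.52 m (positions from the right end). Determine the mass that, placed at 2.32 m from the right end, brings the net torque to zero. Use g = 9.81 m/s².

Take moments about the fulcrum (at 3.34 m from the right end).
Beam weight: 7.13 × 9.81 = 69.95 N down at 3.935 m → arm 0.595 m, τ = 69.95 × 0.595 = 41.62 N·m counterclockwise.
Bag of cement: 34.4 × 9.81 = 337.5 N down at 6.52 m → arm 3.18 m, τ = 337.5 × 3.18 = 1073 N·m counterclockwise.
Net moment of known loads = 1115 N·m counterclockwise.
An unknown mass m at 2.32 m has arm 1.02 m; its moment is m·g·1.02 clockwise.
For rotational equilibrium, m × 9.81 × 1.02 = 1115, so m = 1115 / (9.81 × 1.02) = 111 kg.

m ≈ 111 kg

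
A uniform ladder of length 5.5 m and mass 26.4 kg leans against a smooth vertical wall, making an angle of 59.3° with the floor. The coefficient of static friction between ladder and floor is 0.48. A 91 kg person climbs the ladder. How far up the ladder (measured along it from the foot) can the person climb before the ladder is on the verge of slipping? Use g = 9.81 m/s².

d ≈ 4.94 m

Choose the foot of the ladder as the axis so the floor normal and friction both act there and drop out.
Ladder weight 26.4×9.81 = 259 N acts at 2.75 m along the ladder; its horizontal arm is 2.75·cos59.3° = 1.404 m → τ = 363.6 N·m clockwise.
Person weight 91×9.81 = 892.7 N at distance d → arm d·cos59.3° → τ = 892.7·d·0.5105 clockwise.
Wall normal N at the top has arm L sinθ = 4.729 m counterclockwise, so Στ = 0 gives N·4.729 = 363.6 + 455.7·d.
ΣFy = 0 ⇒ N_floor = 1152 N, so the maximum friction is μ_s·N_floor = 0.48×1152 = 553 N. ΣFx = 0 ⇒ N_wall = f, so at the slipping point N = 553 N.
Substituting: 553×4.729 = 363.6 + 455.7·d ⇒ d = (2615 − 363.6) / 455.7 = 4.94 m.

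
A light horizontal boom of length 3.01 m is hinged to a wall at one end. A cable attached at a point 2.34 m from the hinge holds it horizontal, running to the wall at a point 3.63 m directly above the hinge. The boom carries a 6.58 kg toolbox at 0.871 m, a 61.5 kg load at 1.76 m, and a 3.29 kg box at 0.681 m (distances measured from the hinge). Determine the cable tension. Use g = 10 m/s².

Choose the hinge as the axis so the unknown hinge reaction has zero arm there.
Toolbox: 6.58 × 10 = 65.8 N down at 0.871 m → arm 0.871 m, τ = 65.8 × 0.871 = 57.31 N·m clockwise.
Load: 61.5 × 10 = 615 N down at 1.76 m → arm 1.76 m, τ = 615 × 1.76 = 1082 N·m clockwise.
Box: 3.29 × 10 = 32.9 N down at 0.681 m → arm 0.681 m, τ = 32.9 × 0.681 = 22.4 N·m clockwise.
Total clockwise load moment = 1162 N·m.
The cable tension T acts at 2.34 m; only its component perpendicular to the boom, T sinθ, produces torque. sinθ = h/√(h²+d²) = 3.63/√(3.63²+2.34²) = 0.8405.
For rotational equilibrium, T × 2.34 × 0.8405 = 1162, so T = 1162 / 1.967 = 591 N.

T ≈ 591 N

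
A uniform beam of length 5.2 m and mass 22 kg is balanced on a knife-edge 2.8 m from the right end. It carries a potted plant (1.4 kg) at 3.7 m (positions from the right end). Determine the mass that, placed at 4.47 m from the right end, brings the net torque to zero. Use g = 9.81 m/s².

m ≈ 1.88 kg

About the knife-edge (at 2.8 m from the right end):
Beam weight: 22 × 9.81 = 215.8 N down at 2.6 m → arm 0.2 m, τ = 215.8 × 0.2 = 43.16 N·m clockwise.
Potted plant: 1.4 × 9.81 = 13.73 N down at 3.7 m → arm 0.9 m, τ = 13.73 × 0.9 = 12.36 N·m counterclockwise.
Net moment of known loads = 30.8 N·m clockwise.
An unknown mass m at 4.47 m has arm 1.67 m; its moment is m·g·1.67 counterclockwise.
Στ = 0 ⇒ m × 9.81 × 1.67 = 30.8 ⇒ m = 30.8 / (9.81 × 1.67) = 1.88 kg.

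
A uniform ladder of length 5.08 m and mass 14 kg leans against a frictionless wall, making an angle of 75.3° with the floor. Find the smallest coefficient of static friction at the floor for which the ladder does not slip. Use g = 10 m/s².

μ_min ≈ 0.131

About the foot of the ladder:
Ladder weight 14×10 = 140 N acts at 2.54 m along the ladder; its horizontal arm is 2.54·cos75.3° = 0.6445 m → τ = 90.23 N·m clockwise.
Wall normal N acts horizontally at the top; its moment arm is the height L sinθ = 5.08·sin75.3° = 4.914 m, counterclockwise.
Balancing moments: N × 4.914 = 90.23, giving N = 18.36 N.
ΣFx = 0 ⇒ f = N_wall = 18.36 N. ΣFy = 0 ⇒ N_floor = 140 N.
μ_min = f / N_floor = 18.36 / 140 = 0.131.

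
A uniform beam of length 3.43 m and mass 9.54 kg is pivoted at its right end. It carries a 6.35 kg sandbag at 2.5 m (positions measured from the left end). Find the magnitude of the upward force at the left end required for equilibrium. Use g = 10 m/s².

F ≈ 64.9 N

Take moments about the right end.
Beam weight: 9.54 × 10 = 95.4 N down at 1.715 m → arm 1.715 m, τ = 95.4 × 1.715 = 163.6 N·m counterclockwise.
Sandbag: 6.35 × 10 = 63.5 N down at 2.5 m → arm 0.93 m, τ = 63.5 × 0.93 = 59.05 N·m counterclockwise.
Net moment of the loads = 222.6 N·m counterclockwise.
The upward force F acts at the left end, arm 3.43 m, giving F × 3.43 clockwise.
For rotational equilibrium, F × 3.43 = 222.6, so F = 222.6 / 3.43 = 64.9 N.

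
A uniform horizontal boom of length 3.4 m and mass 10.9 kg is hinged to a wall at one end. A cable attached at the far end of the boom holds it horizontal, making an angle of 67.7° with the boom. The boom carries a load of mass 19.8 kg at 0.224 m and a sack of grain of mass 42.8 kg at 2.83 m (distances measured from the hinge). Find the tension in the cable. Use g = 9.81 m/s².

T ≈ 449 N

About the hinge:
Beam weight: 10.9 × 9.81 = 106.9 N down at 1.7 m → arm 1.7 m, τ = 106.9 × 1.7 = 181.7 N·m clockwise.
Load: 19.8 × 9.81 = 194.2 N down at 0.224 m → arm 0.224 m, τ = 194.2 × 0.224 = 43.5 N·m clockwise.
Sack of grain: 42.8 × 9.81 = 419.9 N down at 2.83 m → arm 2.83 m, τ = 419.9 × 2.83 = 1188 N·m clockwise.
Total clockwise load moment = 1413 N·m.
The cable tension T acts at 3.4 m; only its component perpendicular to the boom, T sinθ, produces torque. sin 67.7° = 0.9252.
Στ = 0 ⇒ T × 3.4 × 0.9252 = 1413 ⇒ T = 1413 / 3.146 = 449 N.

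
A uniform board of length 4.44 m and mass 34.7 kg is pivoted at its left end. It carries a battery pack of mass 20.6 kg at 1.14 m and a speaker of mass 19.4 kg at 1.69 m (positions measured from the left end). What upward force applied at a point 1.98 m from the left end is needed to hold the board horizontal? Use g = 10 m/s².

F ≈ 673 N

Take moments about the left end.
Beam weight: 34.7 × 10 = 347 N down at 2.22 m → arm 2.22 m, τ = 347 × 2.22 = 770.3 N·m clockwise.
Battery pack: 20.6 × 10 = 206 N down at 1.14 m → arm 1.14 m, τ = 206 × 1.14 = 234.8 N·m clockwise.
Speaker: 19.4 × 10 = 194 N down at 1.69 m → arm 1.69 m, τ = 194 × 1.69 = 327.9 N·m clockwise.
Net moment of the loads = 1333 N·m clockwise.
The upward force F acts at a point 1.98 m from the left end, arm 1.98 m, giving F × 1.98 counterclockwise.
For rotational equilibrium, F × 1.98 = 1333, so F = 1333 / 1.98 = 673 N.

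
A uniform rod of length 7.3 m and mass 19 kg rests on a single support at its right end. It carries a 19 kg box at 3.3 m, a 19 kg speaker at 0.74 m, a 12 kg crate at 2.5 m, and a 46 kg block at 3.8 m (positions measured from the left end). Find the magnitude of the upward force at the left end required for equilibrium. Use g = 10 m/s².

Taking torques about the right end:
Beam weight: 19 × 10 = 190 N down at 3.65 m → arm 3.65 m, τ = 190 × 3.65 = 693.5 N·m counterclockwise.
Box: 19 × 10 = 190 N down at 3.3 m → arm 4 m, τ = 190 × 4 = 760 N·m counterclockwise.
Speaker: 19 × 10 = 190 N down at 0.74 m → arm 6.56 m, τ = 190 × 6.56 = 1246 N·m counterclockwise.
Crate: 12 × 10 = 120 N down at 2.5 m → arm 4.8 m, τ = 120 × 4.8 = 576 N·m counterclockwise.
Block: 46 × 10 = 460 N down at 3.8 m → arm 3.5 m, τ = 460 × 3.5 = 1610 N·m counterclockwise.
Net moment of the loads = 4886 N·m counterclockwise.
The upward force F acts at the left end, arm 7.3 m, giving F × 7.3 clockwise.
For rotational equilibrium, F × 7.3 = 4886, so F = 4886 / 7.3 = 669 N.

F ≈ 669 N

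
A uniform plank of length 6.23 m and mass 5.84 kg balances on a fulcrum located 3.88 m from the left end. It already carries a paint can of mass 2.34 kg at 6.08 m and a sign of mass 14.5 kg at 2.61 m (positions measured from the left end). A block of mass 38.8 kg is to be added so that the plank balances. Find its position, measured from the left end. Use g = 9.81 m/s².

x ≈ 4.34 m from the left end

Take moments about the fulcrum (at 3.88 m from the left end).
Beam weight: 5.84 × 9.81 = 57.29 N down at 3.115 m → arm 0.765 m, τ = 57.29 × 0.765 = 43.83 N·m counterclockwise.
Paint can: 2.34 × 9.81 = 22.96 N down at 6.08 m → arm 2.2 m, τ = 22.96 × 2.2 = 50.51 N·m clockwise.
Sign: 14.5 × 9.81 = 142.2 N down at 2.61 m → arm 1.27 m, τ = 142.2 × 1.27 = 180.6 N·m counterclockwise.
Net moment of existing loads = 173.9 N·m counterclockwise.
The block weighs 38.8 × 9.81 = 380.6 N and must supply an equal clockwise moment, so its lever arm about the fulcrum is 173.9 / 380.6 = 0.457 m.
That puts it at 3.88 + 0.457 = 4.34 m from the left end.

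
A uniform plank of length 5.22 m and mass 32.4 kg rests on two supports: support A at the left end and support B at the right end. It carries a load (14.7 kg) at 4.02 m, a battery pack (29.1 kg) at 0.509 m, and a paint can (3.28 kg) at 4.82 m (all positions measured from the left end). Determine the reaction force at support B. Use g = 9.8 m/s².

Taking torques about support A:
Beam weight: 32.4 × 9.8 = 317.5 N down at 2.61 m → arm 2.61 m, τ = 317.5 × 2.61 = 828.7 N·m clockwise.
Load: 14.7 × 9.8 = 144.1 N down at 4.02 m → arm 4.02 m, τ = 144.1 × 4.02 = 579.3 N·m clockwise.
Battery pack: 29.1 × 9.8 = 285.2 N down at 0.509 m → arm 0.509 m, τ = 285.2 × 0.509 = 145.2 N·m clockwise.
Paint can: 3.28 × 9.8 = 32.14 N down at 4.82 m → arm 4.82 m, τ = 32.14 × 4.82 = 154.9 N·m clockwise.
Net load moment about support A = 1708 N·m clockwise.
Reaction R at support B is upward at 5.22 m, arm 5.22 m → moment R × 5.22 counterclockwise.
Στ = 0 ⇒ R × 5.22 = 1708 ⇒ R = 327 N.

R_B ≈ 327 N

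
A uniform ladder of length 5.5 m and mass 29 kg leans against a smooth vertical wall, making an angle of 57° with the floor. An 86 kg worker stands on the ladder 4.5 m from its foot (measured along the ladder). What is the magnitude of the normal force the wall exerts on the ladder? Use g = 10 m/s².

Take moments about the foot of the ladder.
Ladder weight 29×10 = 290 N acts at 2.75 m along the ladder; its horizontal arm is 2.75·cos57° = 1.498 m → τ = 434.4 N·m clockwise.
Worker: 86×10 = 860 N at 4.5 m → arm 2.451 m → τ = 2108 N·m clockwise.
Wall normal N acts horizontally at the top; its moment arm is the height L sinθ = 5.5·sin57° = 4.613 m, counterclockwise.
Setting net torque to zero: N × 4.613 = 2542 → N = 551 N.

N_wall ≈ 551 N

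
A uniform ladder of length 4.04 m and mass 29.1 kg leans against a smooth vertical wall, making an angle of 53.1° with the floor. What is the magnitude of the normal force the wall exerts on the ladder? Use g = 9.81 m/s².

About the foot of the ladder:
Ladder weight 29.1×9.81 = 285.5 N acts at 2.02 m along the ladder; its horizontal arm is 2.02·cos53.1° = 1.213 m → τ = 346.3 N·m clockwise.
Wall normal N acts horizontally at the top; its moment arm is the height L sinθ = 4.04·sin53.1° = 3.231 m, counterclockwise.
Balancing moments: N × 3.231 = 346.3, giving N = 107 N.

N_wall ≈ 107 N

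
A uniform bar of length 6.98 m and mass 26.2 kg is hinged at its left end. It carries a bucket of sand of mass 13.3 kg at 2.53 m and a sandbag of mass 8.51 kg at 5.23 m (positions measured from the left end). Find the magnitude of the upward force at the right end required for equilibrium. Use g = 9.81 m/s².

F ≈ 238 N

Choose the left end as the axis so the unknown pivot reaction has zero arm there.
Beam weight: 26.2 × 9.81 = 257 N down at 3.49 m → arm 3.49 m, τ = 257 × 3.49 = 896.9 N·m clockwise.
Bucket of sand: 13.3 × 9.81 = 130.5 N down at 2.53 m → arm 2.53 m, τ = 130.5 × 2.53 = 330.2 N·m clockwise.
Sandbag: 8.51 × 9.81 = 83.48 N down at 5.23 m → arm 5.23 m, τ = 83.48 × 5.23 = 436.6 N·m clockwise.
Net moment of the loads = 1664 N·m clockwise.
The upward force F acts at the right end, arm 6.98 m, giving F × 6.98 counterclockwise.
Setting net torque to zero: F × 6.98 = 1664 → F = 1664 / 6.98 = 238 N.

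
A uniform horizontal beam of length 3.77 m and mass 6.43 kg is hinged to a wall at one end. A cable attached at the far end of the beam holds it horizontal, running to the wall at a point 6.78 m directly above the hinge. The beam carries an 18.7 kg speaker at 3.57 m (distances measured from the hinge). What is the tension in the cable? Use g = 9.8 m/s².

Taking torques about the hinge:
Beam weight: 6.43 × 9.8 = 63.01 N down at 1.885 m → arm 1.885 m, τ = 63.01 × 1.885 = 118.8 N·m clockwise.
Speaker: 18.7 × 9.8 = 183.3 N down at 3.57 m → arm 3.57 m, τ = 183.3 × 3.57 = 654.4 N·m clockwise.
Total clockwise load moment = 773.2 N·m.
The cable tension T acts at 3.77 m; only its component perpendicular to the beam, T sinθ, produces torque. sinθ = h/√(h²+d²) = 6.78/√(6.78²+3.77²) = 0.874.
Balancing moments: T × 3.77 × 0.874 = 773.2, giving T = 773.2 / 3.295 = 235 N.

T ≈ 235 N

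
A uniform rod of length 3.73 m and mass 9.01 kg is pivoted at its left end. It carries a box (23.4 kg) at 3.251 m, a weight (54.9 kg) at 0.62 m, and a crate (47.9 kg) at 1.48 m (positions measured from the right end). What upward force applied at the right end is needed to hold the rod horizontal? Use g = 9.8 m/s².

F ≈ 805 N

Sum moments about the left end (the unknown pivot reaction has zero arm there).
Beam weight: 9.01 × 9.8 = 88.3 N down at 1.865 m → arm 1.865 m, τ = 88.3 × 1.865 = 164.7 N·m clockwise.
Box: 23.4 × 9.8 = 229.3 N down at 3.251 m → arm 0.479 m, τ = 229.3 × 0.479 = 109.8 N·m clockwise.
Weight: 54.9 × 9.8 = 538 N down at 0.62 m → arm 3.11 m, τ = 538 × 3.11 = 1673 N·m clockwise.
Crate: 47.9 × 9.8 = 469.4 N down at 1.48 m → arm 2.25 m, τ = 469.4 × 2.25 = 1056 N·m clockwise.
Net moment of the loads = 3004 N·m clockwise.
The upward force F acts at the right end, arm 3.73 m, giving F × 3.73 counterclockwise.
Setting net torque to zero: F × 3.73 = 3004 → F = 3004 / 3.73 = 805 N.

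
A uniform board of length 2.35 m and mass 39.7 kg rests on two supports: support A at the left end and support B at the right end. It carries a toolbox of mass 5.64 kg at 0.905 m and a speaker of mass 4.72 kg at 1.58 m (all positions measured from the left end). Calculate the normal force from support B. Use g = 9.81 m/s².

About support A:
Beam weight: 39.7 × 9.81 = 389.5 N down at 1.175 m → arm 1.175 m, τ = 389.5 × 1.175 = 457.7 N·m clockwise.
Toolbox: 5.64 × 9.81 = 55.33 N down at 0.905 m → arm 0.905 m, τ = 55.33 × 0.905 = 50.07 N·m clockwise.
Speaker: 4.72 × 9.81 = 46.3 N down at 1.58 m → arm 1.58 m, τ = 46.3 × 1.58 = 73.15 N·m clockwise.
Net load moment about support A = 580.9 N·m clockwise.
Reaction R at support B is upward at 2.35 m, arm 2.35 m → moment R × 2.35 counterclockwise.
Balancing moments: R × 2.35 = 580.9, giving R = 247 N.

R_B ≈ 247 N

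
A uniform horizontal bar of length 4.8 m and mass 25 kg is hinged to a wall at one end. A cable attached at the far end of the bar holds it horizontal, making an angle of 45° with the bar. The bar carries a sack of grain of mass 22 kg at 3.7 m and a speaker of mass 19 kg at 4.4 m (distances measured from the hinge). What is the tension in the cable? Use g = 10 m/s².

Sum moments about the hinge (the unknown hinge reaction has zero arm there).
Beam weight: 25 × 10 = 250 N down at 2.4 m → arm 2.4 m, τ = 250 × 2.4 = 600 N·m clockwise.
Sack of grain: 22 × 10 = 220 N down at 3.7 m → arm 3.7 m, τ = 220 × 3.7 = 814 N·m clockwise.
Speaker: 19 × 10 = 190 N down at 4.4 m → arm 4.4 m, τ = 190 × 4.4 = 836 N·m clockwise.
Total clockwise load moment = 2250 N·m.
The cable tension T acts at 4.8 m; only its component perpendicular to the bar, T sinθ, produces torque. sin 45° = 0.7071.
For rotational equilibrium, T × 4.8 × 0.7071 = 2250, so T = 2250 / 3.394 = 663 N.

T ≈ 663 N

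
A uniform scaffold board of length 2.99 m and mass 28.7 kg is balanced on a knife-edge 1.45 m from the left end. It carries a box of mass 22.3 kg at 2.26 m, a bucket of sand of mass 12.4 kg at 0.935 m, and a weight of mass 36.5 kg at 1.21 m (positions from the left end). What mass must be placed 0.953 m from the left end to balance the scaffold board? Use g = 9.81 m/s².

Taking torques about the knife-edge (at 1.45 m from the left end):
Beam weight: 28.7 × 9.81 = 281.5 N down at 1.495 m → arm 0.045 m, τ = 281.5 × 0.045 = 12.67 N·m clockwise.
Box: 22.3 × 9.81 = 218.8 N down at 2.26 m → arm 0.81 m, τ = 218.8 × 0.81 = 177.2 N·m clockwise.
Bucket of sand: 12.4 × 9.81 = 121.6 N down at 0.935 m → arm 0.515 m, τ = 121.6 × 0.515 = 62.62 N·m counterclockwise.
Weight: 36.5 × 9.81 = 358.1 N down at 1.21 m → arm 0.24 m, τ = 358.1 × 0.24 = 85.94 N·m counterclockwise.
Net moment of known loads = 41.31 N·m clockwise.
An unknown mass m at 0.953 m has arm 0.497 m; its moment is m·g·0.497 counterclockwise.
Στ = 0 ⇒ m × 9.81 × 0.497 = 41.31 ⇒ m = 41.31 / (9.81 × 0.497) = 8.47 kg.

m ≈ 8.47 kg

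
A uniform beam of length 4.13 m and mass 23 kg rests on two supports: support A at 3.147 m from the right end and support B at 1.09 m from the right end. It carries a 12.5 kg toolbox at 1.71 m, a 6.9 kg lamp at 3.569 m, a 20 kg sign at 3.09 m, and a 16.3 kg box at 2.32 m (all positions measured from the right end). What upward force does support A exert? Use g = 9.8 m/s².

R_A ≈ 511 N

Choose support B as the axis so its reaction then has zero moment arm.
Beam weight: 23 × 9.8 = 225.4 N down at 2.065 m → arm 0.975 m, τ = 225.4 × 0.975 = 219.8 N·m counterclockwise.
Toolbox: 12.5 × 9.8 = 122.5 N down at 1.71 m → arm 0.62 m, τ = 122.5 × 0.62 = 75.95 N·m counterclockwise.
Lamp: 6.9 × 9.8 = 67.62 N down at 3.569 m → arm 2.479 m, τ = 67.62 × 2.479 = 167.6 N·m counterclockwise.
Sign: 20 × 9.8 = 196 N down at 3.09 m → arm 2 m, τ = 196 × 2 = 392 N·m counterclockwise.
Box: 16.3 × 9.8 = 159.7 N down at 2.32 m → arm 1.23 m, τ = 159.7 × 1.23 = 196.4 N·m counterclockwise.
Net load moment about support B = 1052 N·m counterclockwise.
Reaction R at support A is upward at 3.147 m, arm 2.057 m → moment R × 2.057 clockwise.
Στ = 0 ⇒ R × 2.057 = 1052 ⇒ R = 511 N.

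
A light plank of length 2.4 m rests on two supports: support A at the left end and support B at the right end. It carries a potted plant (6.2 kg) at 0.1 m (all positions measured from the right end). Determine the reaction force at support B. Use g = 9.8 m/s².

R_B ≈ 58.2 N

Sum moments about support A (its reaction then has zero moment arm).
Potted plant: 6.2 × 9.8 = 60.76 N down at 0.1 m → arm 2.3 m, τ = 60.76 × 2.3 = 139.7 N·m clockwise.
Net load moment about support A = 139.7 N·m clockwise.
Reaction R at support B is upward at 0 m, arm 2.4 m → moment R × 2.4 counterclockwise.
Setting net torque to zero: R × 2.4 = 139.7 → R = 58.2 N.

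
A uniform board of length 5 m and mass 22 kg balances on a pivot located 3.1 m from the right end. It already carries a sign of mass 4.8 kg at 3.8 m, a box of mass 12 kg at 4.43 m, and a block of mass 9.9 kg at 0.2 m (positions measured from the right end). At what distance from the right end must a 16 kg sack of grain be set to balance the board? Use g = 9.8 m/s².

Take moments about the pivot (at 3.1 m from the right end).
Beam weight: 22 × 9.8 = 215.6 N down at 2.5 m → arm 0.6 m, τ = 215.6 × 0.6 = 129.4 N·m clockwise.
Sign: 4.8 × 9.8 = 47.04 N down at 3.8 m → arm 0.7 m, τ = 47.04 × 0.7 = 32.93 N·m counterclockwise.
Box: 12 × 9.8 = 117.6 N down at 4.43 m → arm 1.33 m, τ = 117.6 × 1.33 = 156.4 N·m counterclockwise.
Block: 9.9 × 9.8 = 97.02 N down at 0.2 m → arm 2.9 m, τ = 97.02 × 2.9 = 281.4 N·m clockwise.
Net moment of existing loads = 221.5 N·m clockwise.
The sack of grain weighs 16 × 9.8 = 156.8 N and must supply an equal counterclockwise moment, so its lever arm about the pivot is 221.5 / 156.8 = 1.41 m.
That puts it at 3.1 + 1.41 = 4.51 m from the right end.

x ≈ 4.51 m from the right end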